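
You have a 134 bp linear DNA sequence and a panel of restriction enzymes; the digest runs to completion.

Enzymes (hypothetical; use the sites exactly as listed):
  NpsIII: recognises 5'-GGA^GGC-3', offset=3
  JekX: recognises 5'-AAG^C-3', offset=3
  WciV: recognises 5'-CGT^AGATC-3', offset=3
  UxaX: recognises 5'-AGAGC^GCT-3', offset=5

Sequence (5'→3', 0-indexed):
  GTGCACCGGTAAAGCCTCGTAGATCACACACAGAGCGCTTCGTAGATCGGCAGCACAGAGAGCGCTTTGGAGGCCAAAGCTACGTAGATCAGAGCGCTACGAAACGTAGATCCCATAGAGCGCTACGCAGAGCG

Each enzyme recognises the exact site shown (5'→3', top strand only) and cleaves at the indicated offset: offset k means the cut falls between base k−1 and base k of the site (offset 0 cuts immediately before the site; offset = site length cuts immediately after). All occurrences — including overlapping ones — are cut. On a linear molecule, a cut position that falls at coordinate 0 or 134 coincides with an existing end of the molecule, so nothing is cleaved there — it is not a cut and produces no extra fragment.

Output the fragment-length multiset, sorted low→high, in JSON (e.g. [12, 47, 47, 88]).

Per-enzyme occurrences:
  NpsIII (GGAGGC, off=3): starts [68] → cuts [71]
  JekX (AAGC, off=3): starts [11, 76] → cuts [14, 79]
  WciV (CGTAGATC, off=3): starts [17, 40, 82, 104] → cuts [20, 43, 85, 107]
  UxaX (AGAGCGCT, off=5): starts [31, 58, 90, 116] → cuts [36, 63, 95, 121]

All cut coordinates (distinct, sorted): [14, 20, 36, 43, 63, 71, 79, 85, 95, 107, 121]

Fragments:
  [0,14): 14 bp
  [14,20): 6 bp
  [20,36): 16 bp
  [36,43): 7 bp
  [43,63): 20 bp
  [63,71): 8 bp
  [71,79): 8 bp
  [79,85): 6 bp
  [85,95): 10 bp
  [95,107): 12 bp
  [107,121): 14 bp
  [121,134): 13 bp

[6,6,7,8,8,10,12,13,14,14,16,20]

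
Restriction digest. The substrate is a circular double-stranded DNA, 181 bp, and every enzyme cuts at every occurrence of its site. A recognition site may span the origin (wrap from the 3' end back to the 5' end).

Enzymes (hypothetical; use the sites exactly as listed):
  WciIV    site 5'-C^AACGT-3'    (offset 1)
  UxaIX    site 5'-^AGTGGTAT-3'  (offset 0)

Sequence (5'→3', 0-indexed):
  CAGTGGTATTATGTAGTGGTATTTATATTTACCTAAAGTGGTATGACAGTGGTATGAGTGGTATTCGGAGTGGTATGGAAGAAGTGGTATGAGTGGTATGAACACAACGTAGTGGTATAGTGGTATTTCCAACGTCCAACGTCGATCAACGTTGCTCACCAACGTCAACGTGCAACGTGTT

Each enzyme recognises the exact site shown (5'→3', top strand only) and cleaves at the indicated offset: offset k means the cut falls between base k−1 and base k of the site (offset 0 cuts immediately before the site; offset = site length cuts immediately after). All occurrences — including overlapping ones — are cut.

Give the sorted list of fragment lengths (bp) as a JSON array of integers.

Scan for sites:
  WciIV (CAACGT, off=1): starts [104, 129, 136, 146, 159, 165, 172] → cuts [105, 130, 137, 147, 160, 166, 173]
  UxaIX (AGTGGTAT, off=0): starts [1, 14, 36, 47, 56, 68, 82, 91, 110, 118] → cuts [1, 14, 36, 47, 56, 68, 82, 91, 110, 118]

All cut coordinates (distinct, sorted): [1, 14, 36, 47, 56, 68, 82, 91, 105, 110, 118, 130, 137, 147, 160, 166, 173]

Fragments:
  1→14: 13 bp
  14→36: 22 bp
  36→47: 11 bp
  47→56: 9 bp
  56→68: 12 bp
  68→82: 14 bp
  82→91: 9 bp
  91→105: 14 bp
  105→110: 5 bp
  110→118: 8 bp
  118→130: 12 bp
  130→137: 7 bp
  137→147: 10 bp
  147→160: 13 bp
  160→166: 6 bp
  166→173: 7 bp
  173→1 (wrap): 181-173+1 = 9 bp

[5,6,7,7,8,9,9,9,10,11,12,12,13,13,14,14,22]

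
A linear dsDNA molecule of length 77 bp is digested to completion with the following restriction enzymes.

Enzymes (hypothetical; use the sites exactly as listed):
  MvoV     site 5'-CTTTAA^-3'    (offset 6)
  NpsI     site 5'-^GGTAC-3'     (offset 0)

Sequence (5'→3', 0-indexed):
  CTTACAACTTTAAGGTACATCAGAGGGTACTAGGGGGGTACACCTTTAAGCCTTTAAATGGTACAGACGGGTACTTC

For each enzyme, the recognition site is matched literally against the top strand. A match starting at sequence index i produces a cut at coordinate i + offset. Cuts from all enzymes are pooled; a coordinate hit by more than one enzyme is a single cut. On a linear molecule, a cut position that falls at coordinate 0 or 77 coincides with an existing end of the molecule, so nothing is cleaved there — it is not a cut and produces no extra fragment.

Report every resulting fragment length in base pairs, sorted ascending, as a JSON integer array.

Scan for sites:
  MvoV (CTTTAA, off=6): starts [7, 43, 51] → cuts [13, 49, 57]
  NpsI (GGTAC, off=0): starts [13, 25, 36, 59, 69] → cuts [13, 25, 36, 59, 69]

All cut coordinates (distinct, sorted): [13, 25, 36, 49, 57, 59, 69]

Fragments:
  [0,13): 13 bp
  [13,25): 12 bp
  [25,36): 11 bp
  [36,49): 13 bp
  [49,57): 8 bp
  [57,59): 2 bp
  [59,69): 10 bp
  [69,77): 8 bp

[2,8,8,10,11,12,13,13]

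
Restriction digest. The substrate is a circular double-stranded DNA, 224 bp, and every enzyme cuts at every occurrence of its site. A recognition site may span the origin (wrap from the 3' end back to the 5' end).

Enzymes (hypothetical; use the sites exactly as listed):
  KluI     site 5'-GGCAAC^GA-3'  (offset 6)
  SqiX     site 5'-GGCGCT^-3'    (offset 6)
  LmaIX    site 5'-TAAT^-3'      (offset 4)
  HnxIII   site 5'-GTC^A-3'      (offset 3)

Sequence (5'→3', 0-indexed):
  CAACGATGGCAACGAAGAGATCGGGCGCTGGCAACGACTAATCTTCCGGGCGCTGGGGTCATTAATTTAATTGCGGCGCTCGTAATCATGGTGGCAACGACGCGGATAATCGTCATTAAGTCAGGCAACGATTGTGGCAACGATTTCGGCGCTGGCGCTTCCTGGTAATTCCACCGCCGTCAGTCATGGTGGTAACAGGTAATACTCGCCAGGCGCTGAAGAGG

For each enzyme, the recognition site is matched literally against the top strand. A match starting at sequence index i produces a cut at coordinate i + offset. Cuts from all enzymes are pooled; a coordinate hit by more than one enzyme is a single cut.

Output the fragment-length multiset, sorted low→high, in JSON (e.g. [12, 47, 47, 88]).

Per-enzyme occurrences:
  KluI GGCAACGA/6: at [7, 29, 92, 123, 135, 222] ⇒ [4, 13, 35, 98, 129, 141]
  SqiX GGCGCT/6: at [23, 48, 74, 147, 153, 211] ⇒ [29, 54, 80, 153, 159, 217]
  LmaIX TAAT/4: at [38, 62, 67, 82, 106, 165, 199] ⇒ [42, 66, 71, 86, 110, 169, 203]
  HnxIII GTCA/3: at [57, 111, 119, 178, 182] ⇒ [60, 114, 122, 181, 185]

Pooled cuts: [4, 13, 29, 35, 42, 54, 60, 66, 71, 80, 86, 98, 110, 114, 122, 129, 141, 153, 159, 169, 181, 185, 203, 217]

Fragment lengths:
  4→13: 9 bp
  13→29: 16 bp
  29→35: 6 bp
  35→42: 7 bp
  42→54: 12 bp
  54→60: 6 bp
  60→66: 6 bp
  66→71: 5 bp
  71→80: 9 bp
  80→86: 6 bp
  86→98: 12 bp
  98→110: 12 bp
  110→114: 4 bp
  114→122: 8 bp
  122→129: 7 bp
  129→141: 12 bp
  141→153: 12 bp
  153→159: 6 bp
  159→169: 10 bp
  169→181: 12 bp
  181→185: 4 bp
  185→203: 18 bp
  203→217: 14 bp
  217→4 (wrap): 224-217+4 = 11 bp

[4,4,5,6,6,6,6,6,7,7,8,9,9,10,11,12,12,12,12,12,12,14,16,18]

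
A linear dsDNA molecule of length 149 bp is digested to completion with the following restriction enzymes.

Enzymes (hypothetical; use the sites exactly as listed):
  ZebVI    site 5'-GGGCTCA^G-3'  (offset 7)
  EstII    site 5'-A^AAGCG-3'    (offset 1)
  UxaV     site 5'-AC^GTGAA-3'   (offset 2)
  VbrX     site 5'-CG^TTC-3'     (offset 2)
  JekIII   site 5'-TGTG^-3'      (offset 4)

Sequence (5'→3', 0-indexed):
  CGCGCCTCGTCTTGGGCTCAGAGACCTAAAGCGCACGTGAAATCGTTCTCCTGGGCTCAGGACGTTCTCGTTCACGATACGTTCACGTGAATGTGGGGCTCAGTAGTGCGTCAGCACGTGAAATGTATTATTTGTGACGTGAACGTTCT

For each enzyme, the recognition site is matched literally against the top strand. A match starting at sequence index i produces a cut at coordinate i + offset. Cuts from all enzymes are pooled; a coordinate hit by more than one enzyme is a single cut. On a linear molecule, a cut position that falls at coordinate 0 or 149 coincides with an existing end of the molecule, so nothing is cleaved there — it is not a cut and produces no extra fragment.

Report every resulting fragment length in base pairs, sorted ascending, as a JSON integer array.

Site scan:
  ZebVI GGGCTCAG/7: at [13, 52, 95] ⇒ [20, 59, 102]
  EstII AAAGCG/1: at [27] ⇒ [28]
  UxaV ACGTGAA/2: at [34, 84, 115, 136] ⇒ [36, 86, 117, 138]
  VbrX CGTTC/2: at [43, 62, 68, 79, 143] ⇒ [45, 64, 70, 81, 145]
  JekIII TGTG/4: at [91, 132] ⇒ [95, 136]

Pooled cuts: [20, 28, 36, 45, 59, 64, 70, 81, 86, 95, 102, 117, 136, 138, 145]

Fragments:
  [0,20): 20 bp
  [20,28): 8 bp
  [28,36): 8 bp
  [36,45): 9 bp
  [45,59): 14 bp
  [59,64): 5 bp
  [64,70): 6 bp
  [70,81): 11 bp
  [81,86): 5 bp
  [86,95): 9 bp
  [95,102): 7 bp
  [102,117): 15 bp
  [117,136): 19 bp
  [136,138): 2 bp
  [138,145): 7 bp
  [145,149): 4 bp

[2,4,5,5,6,7,7,8,8,9,9,11,14,15,19,20]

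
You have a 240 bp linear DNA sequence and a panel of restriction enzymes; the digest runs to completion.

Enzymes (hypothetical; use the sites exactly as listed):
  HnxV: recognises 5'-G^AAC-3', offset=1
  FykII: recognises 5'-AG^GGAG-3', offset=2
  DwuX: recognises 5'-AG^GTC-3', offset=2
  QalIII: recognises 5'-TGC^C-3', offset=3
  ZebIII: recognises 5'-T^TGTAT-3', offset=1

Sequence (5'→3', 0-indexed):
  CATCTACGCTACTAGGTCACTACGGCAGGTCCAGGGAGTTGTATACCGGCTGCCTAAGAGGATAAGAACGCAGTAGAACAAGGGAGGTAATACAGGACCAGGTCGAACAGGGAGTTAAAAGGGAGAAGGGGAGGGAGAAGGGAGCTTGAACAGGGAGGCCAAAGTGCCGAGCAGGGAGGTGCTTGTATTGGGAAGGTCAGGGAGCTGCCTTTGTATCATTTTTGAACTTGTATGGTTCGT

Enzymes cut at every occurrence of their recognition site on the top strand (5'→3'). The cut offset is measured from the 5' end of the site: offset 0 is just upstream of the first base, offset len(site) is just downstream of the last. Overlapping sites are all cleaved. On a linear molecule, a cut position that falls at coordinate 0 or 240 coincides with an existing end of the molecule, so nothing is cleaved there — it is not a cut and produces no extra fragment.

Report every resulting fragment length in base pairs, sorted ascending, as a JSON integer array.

Scan for sites:
  HnxV (GAAC, off=1): starts [65, 75, 104, 147, 223] → cuts [66, 76, 105, 148, 224]
  FykII (AGGGAG, off=2): starts [32, 80, 108, 119, 131, 138, 151, 172, 198] → cuts [34, 82, 110, 121, 133, 140, 153, 174, 200]
  DwuX (AGGTC, off=2): starts [13, 26, 99, 193] → cuts [15, 28, 101, 195]
  QalIII (TGCC, off=3): starts [50, 164, 205] → cuts [53, 167, 208]
  ZebIII (TTGTAT, off=1): starts [38, 182, 210, 227] → cuts [39, 183, 211, 228]

Pooled cuts: [15, 28, 34, 39, 53, 66, 76, 82, 101, 105, 110, 121, 133, 140, 148, 153, 167, 174, 183, 195, 200, 208, 211, 224, 228]

Fragment lengths:
  [0,15): 15 bp
  [15,28): 13 bp
  [28,34): 6 bp
  [34,39): 5 bp
  [39,53): 14 bp
  [53,66): 13 bp
  [66,76): 10 bp
  [76,82): 6 bp
  [82,101): 19 bp
  [101,105): 4 bp
  [105,110): 5 bp
  [110,121): 11 bp
  [121,133): 12 bp
  [133,140): 7 bp
  [140,148): 8 bp
  [148,153): 5 bp
  [153,167): 14 bp
  [167,174): 7 bp
  [174,183): 9 bp
  [183,195): 12 bp
  [195,200): 5 bp
  [200,208): 8 bp
  [208,211): 3 bp
  [211,224): 13 bp
  [224,228): 4 bp
  [228,240): 12 bp

[3,4,4,5,5,5,5,6,6,7,7,8,8,9,10,11,12,12,12,13,13,13,14,14,15,19]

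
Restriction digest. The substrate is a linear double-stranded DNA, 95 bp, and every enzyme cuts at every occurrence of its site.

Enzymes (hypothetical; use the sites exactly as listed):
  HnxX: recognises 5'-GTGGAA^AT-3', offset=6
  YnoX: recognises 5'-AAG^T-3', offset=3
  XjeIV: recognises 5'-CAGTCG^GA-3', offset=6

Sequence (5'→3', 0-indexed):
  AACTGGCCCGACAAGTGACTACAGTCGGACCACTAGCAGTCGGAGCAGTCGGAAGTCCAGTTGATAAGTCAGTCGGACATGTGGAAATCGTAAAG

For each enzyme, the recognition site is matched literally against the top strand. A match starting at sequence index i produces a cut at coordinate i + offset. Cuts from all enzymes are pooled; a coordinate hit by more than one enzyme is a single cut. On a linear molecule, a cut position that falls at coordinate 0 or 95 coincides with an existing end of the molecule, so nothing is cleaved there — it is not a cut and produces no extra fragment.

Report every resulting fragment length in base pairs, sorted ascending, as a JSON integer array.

[4,7,9,9,11,12,13,15,15]

Per-enzyme occurrences:
  HnxX (GTGGAAAT, off=6): starts [80] → cuts [86]
  YnoX (AAGT, off=3): starts [12, 52, 65] → cuts [15, 55, 68]
  XjeIV (CAGTCGGA, off=6): starts [21, 36, 45, 69] → cuts [27, 42, 51, 75]

All cut coordinates (distinct, sorted): [15, 27, 42, 51, 55, 68, 75, 86]

Fragment lengths:
  [0,15): 15 bp
  [15,27): 12 bp
  [27,42): 15 bp
  [42,51): 9 bp
  [51,55): 4 bp
  [55,68): 13 bp
  [68,75): 7 bp
  [75,86): 11 bp
  [86,95): 9 bp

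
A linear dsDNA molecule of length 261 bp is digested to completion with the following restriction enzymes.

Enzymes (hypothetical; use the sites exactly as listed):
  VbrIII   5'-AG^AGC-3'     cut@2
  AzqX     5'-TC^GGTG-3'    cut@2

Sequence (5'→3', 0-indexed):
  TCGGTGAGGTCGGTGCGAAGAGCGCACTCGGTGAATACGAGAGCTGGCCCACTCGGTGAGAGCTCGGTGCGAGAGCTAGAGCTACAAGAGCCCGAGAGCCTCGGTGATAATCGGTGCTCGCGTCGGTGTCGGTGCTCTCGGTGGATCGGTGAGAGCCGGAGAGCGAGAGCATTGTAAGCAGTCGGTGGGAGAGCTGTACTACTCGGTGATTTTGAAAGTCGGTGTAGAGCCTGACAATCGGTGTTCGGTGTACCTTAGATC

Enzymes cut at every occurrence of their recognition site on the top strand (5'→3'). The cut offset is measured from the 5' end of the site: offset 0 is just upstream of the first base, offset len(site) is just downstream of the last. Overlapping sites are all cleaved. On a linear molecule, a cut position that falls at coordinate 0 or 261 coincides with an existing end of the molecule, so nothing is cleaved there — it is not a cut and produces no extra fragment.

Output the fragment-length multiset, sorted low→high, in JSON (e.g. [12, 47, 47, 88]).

Scan for sites:
  VbrIII AGAGC/2: at [18, 39, 58, 71, 77, 86, 94, 151, 159, 165, 189, 225] ⇒ [20, 41, 60, 73, 79, 88, 96, 153, 161, 167, 191, 227]
  AzqX TCGGTG/2: at [0, 9, 27, 52, 63, 100, 110, 122, 128, 137, 145, 181, 202, 218, 237, 244] ⇒ [2, 11, 29, 54, 65, 102, 112, 124, 130, 139, 147, 183, 204, 220, 239, 246]

Pooled cuts: [2, 11, 20, 29, 41, 54, 60, 65, 73, 79, 88, 96, 102, 112, 124, 130, 139, 147, 153, 161, 167, 183, 191, 204, 220, 227, 239, 246]

Fragments:
  [0,2): 2 bp
  [2,11): 9 bp
  [11,20): 9 bp
  [20,29): 9 bp
  [29,41): 12 bp
  [41,54): 13 bp
  [54,60): 6 bp
  [60,65): 5 bp
  [65,73): 8 bp
  [73,79): 6 bp
  [79,88): 9 bp
  [88,96): 8 bp
  [96,102): 6 bp
  [102,112): 10 bp
  [112,124): 12 bp
  [124,130): 6 bp
  [130,139): 9 bp
  [139,147): 8 bp
  [147,153): 6 bp
  [153,161): 8 bp
  [161,167): 6 bp
  [167,183): 16 bp
  [183,191): 8 bp
  [191,204): 13 bp
  [204,220): 16 bp
  [220,227): 7 bp
  [227,239): 12 bp
  [239,246): 7 bp
  [246,261): 15 bp

[2,5,6,6,6,6,6,6,7,7,8,8,8,8,8,9,9,9,9,9,10,12,12,12,13,13,15,16,16]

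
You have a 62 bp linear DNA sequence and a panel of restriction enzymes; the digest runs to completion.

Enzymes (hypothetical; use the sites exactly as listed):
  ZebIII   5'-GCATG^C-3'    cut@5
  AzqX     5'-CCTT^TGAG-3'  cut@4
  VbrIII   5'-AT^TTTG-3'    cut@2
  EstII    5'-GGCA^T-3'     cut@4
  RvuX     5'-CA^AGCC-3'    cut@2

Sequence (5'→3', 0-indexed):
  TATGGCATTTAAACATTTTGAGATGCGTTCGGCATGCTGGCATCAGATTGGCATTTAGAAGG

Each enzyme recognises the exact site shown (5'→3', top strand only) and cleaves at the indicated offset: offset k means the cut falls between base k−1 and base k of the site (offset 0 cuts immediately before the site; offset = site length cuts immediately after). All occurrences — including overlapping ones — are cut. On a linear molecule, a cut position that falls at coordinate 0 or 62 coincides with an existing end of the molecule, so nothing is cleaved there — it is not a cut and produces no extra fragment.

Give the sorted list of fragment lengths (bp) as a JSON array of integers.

[2,6,7,9,9,11,18]

Scan for sites:
  ZebIII GCATGC/5: at [31] ⇒ [36]
  AzqX (CCTTTGAG, off=4): no sites
  VbrIII ATTTTG/2: at [14] ⇒ [16]
  EstII GGCAT/4: at [3, 30, 38, 49] ⇒ [7, 34, 42, 53]
  RvuX (CAAGCC, off=2): no sites

Pooled cuts: [7, 16, 34, 36, 42, 53]

Fragments:
  [0,7): 7 bp
  [7,16): 9 bp
  [16,34): 18 bp
  [34,36): 2 bp
  [36,42): 6 bp
  [42,53): 11 bp
  [53,62): 9 bp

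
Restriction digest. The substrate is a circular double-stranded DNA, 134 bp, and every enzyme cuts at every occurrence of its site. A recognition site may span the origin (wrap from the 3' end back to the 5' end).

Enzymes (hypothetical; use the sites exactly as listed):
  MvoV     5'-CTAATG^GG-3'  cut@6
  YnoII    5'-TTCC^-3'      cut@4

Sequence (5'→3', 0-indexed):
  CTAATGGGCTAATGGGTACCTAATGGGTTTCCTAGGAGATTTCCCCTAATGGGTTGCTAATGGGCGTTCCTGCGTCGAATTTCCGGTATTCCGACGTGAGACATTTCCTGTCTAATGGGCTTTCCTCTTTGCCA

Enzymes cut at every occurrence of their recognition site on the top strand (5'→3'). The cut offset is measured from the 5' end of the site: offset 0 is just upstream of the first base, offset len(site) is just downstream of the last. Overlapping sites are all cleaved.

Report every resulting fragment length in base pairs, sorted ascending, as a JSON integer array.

[7,7,8,8,8,8,9,11,11,12,14,15,16]

Per-enzyme occurrences:
  MvoV (CTAATGGG, off=6): starts [0, 8, 19, 45, 56, 111] → cuts [6, 14, 25, 51, 62, 117]
  YnoII (TTCC, off=4): starts [28, 40, 66, 80, 88, 104, 121] → cuts [32, 44, 70, 84, 92, 108, 125]

Pooled cuts: [6, 14, 25, 32, 44, 51, 62, 70, 84, 92, 108, 117, 125]

Fragment lengths:
  6→14: 8 bp
  14→25: 11 bp
  25→32: 7 bp
  32→44: 12 bp
  44→51: 7 bp
  51→62: 11 bp
  62→70: 8 bp
  70→84: 14 bp
  84→92: 8 bp
  92→108: 16 bp
  108→117: 9 bp
  117→125: 8 bp
  125→6 (wrap): 134-125+6 = 15 bp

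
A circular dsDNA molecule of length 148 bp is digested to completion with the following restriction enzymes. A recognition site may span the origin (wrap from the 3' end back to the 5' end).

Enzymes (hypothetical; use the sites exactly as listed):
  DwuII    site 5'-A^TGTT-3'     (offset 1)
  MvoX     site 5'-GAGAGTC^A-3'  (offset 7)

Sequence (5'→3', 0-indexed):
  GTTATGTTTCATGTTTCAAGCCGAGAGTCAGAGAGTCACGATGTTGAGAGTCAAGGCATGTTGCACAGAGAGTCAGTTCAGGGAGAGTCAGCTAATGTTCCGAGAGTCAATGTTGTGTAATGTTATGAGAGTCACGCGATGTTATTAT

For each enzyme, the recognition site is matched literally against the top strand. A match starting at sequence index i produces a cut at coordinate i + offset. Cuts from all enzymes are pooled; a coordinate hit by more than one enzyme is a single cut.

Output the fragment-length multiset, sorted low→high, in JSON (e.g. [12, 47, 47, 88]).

[2,4,5,6,6,6,7,8,8,10,11,13,13,15,16,18]

Site scan:
  DwuII ATGTT/1: at [3, 10, 40, 57, 94, 109, 119, 138, 146] ⇒ [4, 11, 41, 58, 95, 110, 120, 139, 147]
  MvoX GAGAGTCA/7: at [22, 30, 45, 67, 82, 101, 126] ⇒ [29, 37, 52, 74, 89, 108, 133]

All cut coordinates (distinct, sorted): [4, 11, 29, 37, 41, 52, 58, 74, 89, 95, 108, 110, 120, 133, 139, 147]

Fragment lengths:
  4→11: 7 bp
  11→29: 18 bp
  29→37: 8 bp
  37→41: 4 bp
  41→52: 11 bp
  52→58: 6 bp
  58→74: 16 bp
  74→89: 15 bp
  89→95: 6 bp
  95→108: 13 bp
  108→110: 2 bp
  110→120: 10 bp
  120→133: 13 bp
  133→139: 6 bp
  139→147: 8 bp
  147→4 (wrap): 148-147+4 = 5 bp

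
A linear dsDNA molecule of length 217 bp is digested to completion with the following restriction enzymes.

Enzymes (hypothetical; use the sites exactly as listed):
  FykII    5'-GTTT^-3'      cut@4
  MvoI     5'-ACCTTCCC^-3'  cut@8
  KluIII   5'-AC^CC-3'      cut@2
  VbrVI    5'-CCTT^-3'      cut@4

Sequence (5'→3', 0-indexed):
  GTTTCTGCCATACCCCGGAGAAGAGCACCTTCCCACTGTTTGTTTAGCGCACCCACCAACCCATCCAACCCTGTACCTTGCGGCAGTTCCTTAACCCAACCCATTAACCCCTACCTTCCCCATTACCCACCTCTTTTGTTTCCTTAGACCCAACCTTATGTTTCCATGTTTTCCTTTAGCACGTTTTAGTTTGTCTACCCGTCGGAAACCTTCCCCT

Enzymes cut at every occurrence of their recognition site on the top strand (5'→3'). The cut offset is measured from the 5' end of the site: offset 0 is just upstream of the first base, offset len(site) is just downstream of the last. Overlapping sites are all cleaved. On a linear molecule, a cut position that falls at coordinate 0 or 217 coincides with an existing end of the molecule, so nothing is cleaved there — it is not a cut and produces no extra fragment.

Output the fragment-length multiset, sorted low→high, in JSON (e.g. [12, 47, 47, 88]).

Site scan:
  FykII GTTT/4: at [0, 37, 41, 137, 159, 167, 182, 188] ⇒ [4, 41, 45, 141, 163, 171, 186, 192]
  MvoI ACCTTCCC/8: at [26, 112, 207] ⇒ [34, 120, 215]
  KluIII ACCC/2: at [11, 50, 58, 67, 93, 98, 106, 124, 147, 196] ⇒ [13, 52, 60, 69, 95, 100, 108, 126, 149, 198]
  VbrVI CCTT/4: at [27, 75, 88, 113, 141, 153, 172, 208] ⇒ [31, 79, 92, 117, 145, 157, 176, 212]

All cut coordinates (distinct, sorted): [4, 13, 31, 34, 41, 45, 52, 60, 69, 79, 92, 95, 100, 108, 117, 120, 126, 141, 145, 149, 157, 163, 171, 176, 186, 192, 198, 212, 215]

Fragments:
  [0,4): 4 bp
  [4,13): 9 bp
  [13,31): 18 bp
  [31,34): 3 bp
  [34,41): 7 bp
  [41,45): 4 bp
  [45,52): 7 bp
  [52,60): 8 bp
  [60,69): 9 bp
  [69,79): 10 bp
  [79,92): 13 bp
  [92,95): 3 bp
  [95,100): 5 bp
  [100,108): 8 bp
  [108,117): 9 bp
  [117,120): 3 bp
  [120,126): 6 bp
  [126,141): 15 bp
  [141,145): 4 bp
  [145,149): 4 bp
  [149,157): 8 bp
  [157,163): 6 bp
  [163,171): 8 bp
  [171,176): 5 bp
  [176,186): 10 bp
  [186,192): 6 bp
  [192,198): 6 bp
  [198,212): 14 bp
  [212,215): 3 bp
  [215,217): 2 bp

[2,3,3,3,3,4,4,4,4,5,5,6,6,6,6,7,7,8,8,8,8,9,9,9,10,10,13,14,15,18]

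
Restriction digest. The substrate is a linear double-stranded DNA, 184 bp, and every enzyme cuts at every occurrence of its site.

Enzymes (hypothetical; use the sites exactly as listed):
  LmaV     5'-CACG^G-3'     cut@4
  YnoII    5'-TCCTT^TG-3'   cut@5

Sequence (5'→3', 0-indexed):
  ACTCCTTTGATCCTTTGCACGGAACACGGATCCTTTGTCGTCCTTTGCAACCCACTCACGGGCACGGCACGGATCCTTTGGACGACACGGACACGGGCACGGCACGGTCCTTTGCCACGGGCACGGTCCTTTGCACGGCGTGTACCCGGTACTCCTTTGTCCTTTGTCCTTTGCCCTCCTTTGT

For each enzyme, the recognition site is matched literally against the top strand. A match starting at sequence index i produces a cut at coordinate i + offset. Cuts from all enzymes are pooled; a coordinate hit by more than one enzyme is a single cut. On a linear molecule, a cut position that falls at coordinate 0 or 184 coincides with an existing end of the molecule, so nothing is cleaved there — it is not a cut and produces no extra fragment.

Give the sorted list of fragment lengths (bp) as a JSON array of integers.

[3,5,5,6,6,6,6,6,6,6,6,7,7,7,7,7,7,7,8,10,10,11,15,20]

Per-enzyme occurrences:
  LmaV CACGG/4: at [17, 24, 56, 62, 67, 85, 91, 97, 102, 115, 121, 133] ⇒ [21, 28, 60, 66, 71, 89, 95, 101, 106, 119, 125, 137]
  YnoII TCCTTTG/5: at [2, 10, 30, 40, 73, 107, 126, 152, 159, 166, 176] ⇒ [7, 15, 35, 45, 78, 112, 131, 157, 164, 171, 181]

Pooled cuts: [7, 15, 21, 28, 35, 45, 60, 66, 71, 78, 89, 95, 101, 106, 112, 119, 125, 131, 137, 157, 164, 171, 181]

Fragment lengths:
  [0,7): 7 bp
  [7,15): 8 bp
  [15,21): 6 bp
  [21,28): 7 bp
  [28,35): 7 bp
  [35,45): 10 bp
  [45,60): 15 bp
  [60,66): 6 bp
  [66,71): 5 bp
  [71,78): 7 bp
  [78,89): 11 bp
  [89,95): 6 bp
  [95,101): 6 bp
  [101,106): 5 bp
  [106,112): 6 bp
  [112,119): 7 bp
  [119,125): 6 bp
  [125,131): 6 bp
  [131,137): 6 bp
  [137,157): 20 bp
  [157,164): 7 bp
  [164,171): 7 bp
  [171,181): 10 bp
  [181,184): 3 bp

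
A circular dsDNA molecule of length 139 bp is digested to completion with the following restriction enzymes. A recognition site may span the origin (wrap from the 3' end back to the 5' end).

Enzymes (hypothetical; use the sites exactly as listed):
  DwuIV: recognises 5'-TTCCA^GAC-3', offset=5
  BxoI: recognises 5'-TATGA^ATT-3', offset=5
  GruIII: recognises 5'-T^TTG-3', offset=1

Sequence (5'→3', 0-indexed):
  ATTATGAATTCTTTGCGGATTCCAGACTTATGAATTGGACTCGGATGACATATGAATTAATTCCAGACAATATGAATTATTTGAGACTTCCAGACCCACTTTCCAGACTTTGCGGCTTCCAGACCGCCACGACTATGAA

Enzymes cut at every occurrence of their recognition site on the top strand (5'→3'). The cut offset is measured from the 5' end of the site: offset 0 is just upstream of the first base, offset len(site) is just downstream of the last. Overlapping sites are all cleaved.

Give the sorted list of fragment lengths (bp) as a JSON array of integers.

Scan for sites:
  DwuIV TTCCAGAC/5: at [19, 60, 87, 100, 116] ⇒ [24, 65, 92, 105, 121]
  BxoI TATGAATT/5: at [2, 28, 50, 70] ⇒ [7, 33, 55, 75]
  GruIII TTTG/1: at [11, 79, 108] ⇒ [12, 80, 109]

Pooled cuts: [7, 12, 24, 33, 55, 65, 75, 80, 92, 105, 109, 121]

Fragments:
  7→12: 5 bp
  12→24: 12 bp
  24→33: 9 bp
  33→55: 22 bp
  55→65: 10 bp
  65→75: 10 bp
  75→80: 5 bp
  80→92: 12 bp
  92→105: 13 bp
  105→109: 4 bp
  109→121: 12 bp
  121→7 (wrap): 139-121+7 = 25 bp

[4,5,5,9,10,10,12,12,12,13,22,25]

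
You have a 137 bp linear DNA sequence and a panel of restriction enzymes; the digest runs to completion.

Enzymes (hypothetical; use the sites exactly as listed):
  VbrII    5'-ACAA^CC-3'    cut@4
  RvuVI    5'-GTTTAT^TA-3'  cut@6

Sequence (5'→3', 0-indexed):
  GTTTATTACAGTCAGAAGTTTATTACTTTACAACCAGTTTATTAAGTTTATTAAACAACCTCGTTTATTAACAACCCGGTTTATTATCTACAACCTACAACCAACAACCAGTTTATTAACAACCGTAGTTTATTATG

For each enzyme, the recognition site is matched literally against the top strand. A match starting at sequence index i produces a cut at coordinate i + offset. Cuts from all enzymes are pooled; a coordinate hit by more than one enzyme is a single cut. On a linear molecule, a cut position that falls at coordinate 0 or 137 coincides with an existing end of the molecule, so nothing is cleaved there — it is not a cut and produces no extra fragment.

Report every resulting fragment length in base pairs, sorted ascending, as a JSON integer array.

Site scan:
  VbrII ACAACC/4: at [29, 54, 70, 89, 96, 103, 118] ⇒ [33, 58, 74, 93, 100, 107, 122]
  RvuVI GTTTATTA/6: at [0, 17, 36, 45, 62, 78, 110, 127] ⇒ [6, 23, 42, 51, 68, 84, 116, 133]

All cut coordinates (distinct, sorted): [6, 23, 33, 42, 51, 58, 68, 74, 84, 93, 100, 107, 116, 122, 133]

Fragments:
  [0,6): 6 bp
  [6,23): 17 bp
  [23,33): 10 bp
  [33,42): 9 bp
  [42,51): 9 bp
  [51,58): 7 bp
  [58,68): 10 bp
  [68,74): 6 bp
  [74,84): 10 bp
  [84,93): 9 bp
  [93,100): 7 bp
  [100,107): 7 bp
  [107,116): 9 bp
  [116,122): 6 bp
  [122,133): 11 bp
  [133,137): 4 bp

[4,6,6,6,7,7,7,9,9,9,9,10,10,10,11,17]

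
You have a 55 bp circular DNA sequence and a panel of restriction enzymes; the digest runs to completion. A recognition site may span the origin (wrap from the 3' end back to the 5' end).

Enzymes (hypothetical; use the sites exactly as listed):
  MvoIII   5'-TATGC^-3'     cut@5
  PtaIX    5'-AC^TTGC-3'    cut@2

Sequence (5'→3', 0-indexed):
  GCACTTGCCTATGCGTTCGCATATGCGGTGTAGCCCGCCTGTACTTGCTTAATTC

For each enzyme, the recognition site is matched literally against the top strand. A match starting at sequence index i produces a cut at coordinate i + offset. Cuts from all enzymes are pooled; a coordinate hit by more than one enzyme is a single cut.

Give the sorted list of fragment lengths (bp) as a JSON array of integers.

[10,12,15,18]

Per-enzyme occurrences:
  MvoIII TATGC/5: at [9, 21] ⇒ [14, 26]
  PtaIX ACTTGC/2: at [2, 42] ⇒ [4, 44]

Pooled cuts: [4, 14, 26, 44]

Fragments:
  4→14: 10 bp
  14→26: 12 bp
  26→44: 18 bp
  44→4 (wrap): 55-44+4 = 15 bp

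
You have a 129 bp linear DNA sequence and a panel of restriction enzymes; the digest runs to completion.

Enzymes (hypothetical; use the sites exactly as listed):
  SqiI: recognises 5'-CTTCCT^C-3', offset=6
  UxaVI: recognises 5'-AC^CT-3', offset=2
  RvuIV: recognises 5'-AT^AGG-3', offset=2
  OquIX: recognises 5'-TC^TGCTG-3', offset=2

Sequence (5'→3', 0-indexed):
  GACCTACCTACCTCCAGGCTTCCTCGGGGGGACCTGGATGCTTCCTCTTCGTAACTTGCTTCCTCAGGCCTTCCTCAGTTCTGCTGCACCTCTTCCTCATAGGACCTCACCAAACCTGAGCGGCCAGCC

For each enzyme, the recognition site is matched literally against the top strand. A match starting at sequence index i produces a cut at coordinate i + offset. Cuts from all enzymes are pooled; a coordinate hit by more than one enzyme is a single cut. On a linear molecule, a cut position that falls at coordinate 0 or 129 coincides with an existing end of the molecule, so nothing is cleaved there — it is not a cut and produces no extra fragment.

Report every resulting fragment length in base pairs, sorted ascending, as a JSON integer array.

Scan for sites:
  SqiI CTTCCTC/6: at [18, 40, 58, 69, 91] ⇒ [24, 46, 64, 75, 97]
  UxaVI ACCT/2: at [1, 5, 9, 31, 87, 103, 113] ⇒ [3, 7, 11, 33, 89, 105, 115]
  RvuIV ATAGG/2: at [98] ⇒ [100]
  OquIX TCTGCTG/2: at [79] ⇒ [81]

All cut coordinates (distinct, sorted): [3, 7, 11, 24, 33, 46, 64, 75, 81, 89, 97, 100, 105, 115]

Fragment lengths:
  [0,3): 3 bp
  [3,7): 4 bp
  [7,11): 4 bp
  [11,24): 13 bp
  [24,33): 9 bp
  [33,46): 13 bp
  [46,64): 18 bp
  [64,75): 11 bp
  [75,81): 6 bp
  [81,89): 8 bp
  [89,97): 8 bp
  [97,100): 3 bp
  [100,105): 5 bp
  [105,115): 10 bp
  [115,129): 14 bp

[3,3,4,4,5,6,8,8,9,10,11,13,13,14,18]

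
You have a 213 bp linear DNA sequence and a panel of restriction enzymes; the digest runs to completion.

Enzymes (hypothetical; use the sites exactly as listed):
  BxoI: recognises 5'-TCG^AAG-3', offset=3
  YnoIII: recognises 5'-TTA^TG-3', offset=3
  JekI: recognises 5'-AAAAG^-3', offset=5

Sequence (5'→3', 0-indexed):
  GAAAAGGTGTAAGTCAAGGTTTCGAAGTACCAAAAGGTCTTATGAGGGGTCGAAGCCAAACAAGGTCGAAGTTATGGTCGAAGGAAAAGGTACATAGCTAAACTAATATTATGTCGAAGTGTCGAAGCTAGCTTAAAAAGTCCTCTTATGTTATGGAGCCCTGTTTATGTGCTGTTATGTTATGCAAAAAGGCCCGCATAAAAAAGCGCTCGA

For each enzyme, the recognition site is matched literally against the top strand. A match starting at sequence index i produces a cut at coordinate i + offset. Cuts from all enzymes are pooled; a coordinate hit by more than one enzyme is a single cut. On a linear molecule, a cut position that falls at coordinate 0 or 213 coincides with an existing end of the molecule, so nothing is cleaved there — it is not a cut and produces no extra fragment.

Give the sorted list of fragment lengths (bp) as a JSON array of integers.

[5,5,5,6,6,6,6,7,8,8,9,9,10,10,12,14,15,16,16,18,22]

Scan for sites:
  BxoI TCGAAG/3: at [21, 49, 65, 77, 113, 121] ⇒ [24, 52, 68, 80, 116, 124]
  YnoIII TTATG/3: at [39, 71, 108, 145, 150, 164, 174, 179] ⇒ [42, 74, 111, 148, 153, 167, 177, 182]
  JekI AAAAG/5: at [1, 31, 84, 135, 186, 201] ⇒ [6, 36, 89, 140, 191, 206]

Pooled cuts: [6, 24, 36, 42, 52, 68, 74, 80, 89, 111, 116, 124, 140, 148, 153, 167, 177, 182, 191, 206]

Fragments:
  [0,6): 6 bp
  [6,24): 18 bp
  [24,36): 12 bp
  [36,42): 6 bp
  [42,52): 10 bp
  [52,68): 16 bp
  [68,74): 6 bp
  [74,80): 6 bp
  [80,89): 9 bp
  [89,111): 22 bp
  [111,116): 5 bp
  [116,124): 8 bp
  [124,140): 16 bp
  [140,148): 8 bp
  [148,153): 5 bp
  [153,167): 14 bp
  [167,177): 10 bp
  [177,182): 5 bp
  [182,191): 9 bp
  [191,206): 15 bp
  [206,213): 7 bp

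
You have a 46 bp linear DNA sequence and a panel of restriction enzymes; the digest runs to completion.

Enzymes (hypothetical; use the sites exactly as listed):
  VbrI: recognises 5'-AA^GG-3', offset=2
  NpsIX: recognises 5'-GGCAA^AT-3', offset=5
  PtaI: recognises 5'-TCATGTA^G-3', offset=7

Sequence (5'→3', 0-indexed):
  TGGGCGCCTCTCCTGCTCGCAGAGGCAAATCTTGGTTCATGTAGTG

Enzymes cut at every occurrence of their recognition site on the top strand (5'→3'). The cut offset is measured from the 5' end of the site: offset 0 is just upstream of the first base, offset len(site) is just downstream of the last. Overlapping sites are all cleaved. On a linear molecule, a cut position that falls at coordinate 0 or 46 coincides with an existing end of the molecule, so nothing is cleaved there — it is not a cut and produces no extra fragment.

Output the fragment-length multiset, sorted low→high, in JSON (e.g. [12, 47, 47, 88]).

Scan for sites:
  VbrI (AAGG, off=2): no sites
  NpsIX (GGCAAAT, off=5): starts [23] → cuts [28]
  PtaI (TCATGTAG, off=7): starts [36] → cuts [43]

All cut coordinates (distinct, sorted): [28, 43]

Fragment lengths:
  [0,28): 28 bp
  [28,43): 15 bp
  [43,46): 3 bp

[3,15,28]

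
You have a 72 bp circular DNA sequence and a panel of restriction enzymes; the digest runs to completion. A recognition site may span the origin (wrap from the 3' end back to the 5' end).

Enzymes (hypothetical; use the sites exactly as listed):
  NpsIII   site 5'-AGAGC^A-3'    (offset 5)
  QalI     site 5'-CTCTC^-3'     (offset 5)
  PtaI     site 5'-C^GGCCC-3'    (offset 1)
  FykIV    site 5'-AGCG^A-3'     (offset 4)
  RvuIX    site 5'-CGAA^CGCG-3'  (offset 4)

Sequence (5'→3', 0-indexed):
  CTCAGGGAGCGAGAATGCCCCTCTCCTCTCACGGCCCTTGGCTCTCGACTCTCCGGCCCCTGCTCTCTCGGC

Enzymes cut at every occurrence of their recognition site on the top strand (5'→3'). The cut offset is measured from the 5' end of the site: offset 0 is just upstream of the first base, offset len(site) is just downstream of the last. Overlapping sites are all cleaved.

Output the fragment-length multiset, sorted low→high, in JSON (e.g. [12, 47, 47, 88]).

[1,2,2,5,7,13,14,14,14]

Per-enzyme occurrences:
  NpsIII (AGAGCA, off=5): no sites
  QalI (CTCTC, off=5): starts [20, 25, 41, 48, 62, 64] → cuts [25, 30, 46, 53, 67, 69]
  PtaI (CGGCCC, off=1): starts [31, 53] → cuts [32, 54]
  FykIV (AGCGA, off=4): starts [7] → cuts [11]
  RvuIX (CGAACGCG, off=4): no sites

All cut coordinates (distinct, sorted): [11, 25, 30, 32, 46, 53, 54, 67, 69]

Fragment lengths:
  11→25: 14 bp
  25→30: 5 bp
  30→32: 2 bp
  32→46: 14 bp
  46→53: 7 bp
  53→54: 1 bp
  54→67: 13 bp
  67→69: 2 bp
  69→11 (wrap): 72-69+11 = 14 bp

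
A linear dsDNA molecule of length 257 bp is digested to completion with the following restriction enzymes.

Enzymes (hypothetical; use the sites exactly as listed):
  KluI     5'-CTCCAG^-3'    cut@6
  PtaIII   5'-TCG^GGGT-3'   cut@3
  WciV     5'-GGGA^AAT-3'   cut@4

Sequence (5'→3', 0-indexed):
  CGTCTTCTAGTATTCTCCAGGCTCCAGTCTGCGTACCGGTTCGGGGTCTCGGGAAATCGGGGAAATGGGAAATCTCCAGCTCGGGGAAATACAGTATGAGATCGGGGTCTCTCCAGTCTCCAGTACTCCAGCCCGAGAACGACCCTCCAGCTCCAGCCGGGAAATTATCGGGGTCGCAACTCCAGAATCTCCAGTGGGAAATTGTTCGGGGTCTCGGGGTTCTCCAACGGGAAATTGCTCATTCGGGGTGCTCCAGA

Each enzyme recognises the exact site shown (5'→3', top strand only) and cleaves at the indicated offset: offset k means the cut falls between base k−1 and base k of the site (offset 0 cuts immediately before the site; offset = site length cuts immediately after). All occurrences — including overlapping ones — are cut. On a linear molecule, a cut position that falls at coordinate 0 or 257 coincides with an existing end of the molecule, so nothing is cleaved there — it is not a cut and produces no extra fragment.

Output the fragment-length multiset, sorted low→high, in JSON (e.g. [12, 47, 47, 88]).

Scan for sites:
  KluI (CTCCAG, off=6): starts [14, 21, 73, 110, 117, 125, 144, 150, 179, 188, 250] → cuts [20, 27, 79, 116, 123, 131, 150, 156, 185, 194, 256]
  PtaIII (TCGGGGT, off=3): starts [40, 101, 167, 205, 213, 242] → cuts [43, 104, 170, 208, 216, 245]
  WciV (GGGAAAT, off=4): starts [50, 59, 66, 83, 158, 195, 228] → cuts [54, 63, 70, 87, 162, 199, 232]

All cut coordinates (distinct, sorted): [20, 27, 43, 54, 63, 70, 79, 87, 104, 116, 123, 131, 150, 156, 162, 170, 185, 194, 199, 208, 216, 232, 245, 256]

Fragments:
  [0,20): 20 bp
  [20,27): 7 bp
  [27,43): 16 bp
  [43,54): 11 bp
  [54,63): 9 bp
  [63,70): 7 bp
  [70,79): 9 bp
  [79,87): 8 bp
  [87,104): 17 bp
  [104,116): 12 bp
  [116,123): 7 bp
  [123,131): 8 bp
  [131,150): 19 bp
  [150,156): 6 bp
  [156,162): 6 bp
  [162,170): 8 bp
  [170,185): 15 bp
  [185,194): 9 bp
  [194,199): 5 bp
  [199,208): 9 bp
  [208,216): 8 bp
  [216,232): 16 bp
  [232,245): 13 bp
  [245,256): 11 bp
  [256,257): 1 bp

[1,5,6,6,7,7,7,8,8,8,8,9,9,9,9,11,11,12,13,15,16,16,17,19,20]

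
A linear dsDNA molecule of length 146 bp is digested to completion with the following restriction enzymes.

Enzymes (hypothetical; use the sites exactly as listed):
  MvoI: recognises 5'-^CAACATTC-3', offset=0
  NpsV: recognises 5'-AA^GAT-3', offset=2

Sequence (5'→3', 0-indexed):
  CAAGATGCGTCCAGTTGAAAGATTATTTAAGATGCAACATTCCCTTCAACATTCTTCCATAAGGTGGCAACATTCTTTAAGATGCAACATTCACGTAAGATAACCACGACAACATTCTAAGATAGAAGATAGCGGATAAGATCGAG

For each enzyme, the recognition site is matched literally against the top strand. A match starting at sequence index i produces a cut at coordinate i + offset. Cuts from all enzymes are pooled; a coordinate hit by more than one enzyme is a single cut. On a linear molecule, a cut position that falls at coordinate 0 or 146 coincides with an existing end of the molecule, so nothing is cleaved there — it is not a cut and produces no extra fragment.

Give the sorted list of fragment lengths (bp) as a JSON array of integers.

[3,4,4,7,7,10,11,11,12,12,13,14,17,21]

Site scan:
  MvoI CAACATTC/0: at [34, 46, 67, 84, 109] ⇒ [34, 46, 67, 84, 109]
  NpsV AAGAT/2: at [1, 18, 28, 78, 96, 118, 125, 137] ⇒ [3, 20, 30, 80, 98, 120, 127, 139]

Pooled cuts: [3, 20, 30, 34, 46, 67, 80, 84, 98, 109, 120, 127, 139]

Fragment lengths:
  [0,3): 3 bp
  [3,20): 17 bp
  [20,30): 10 bp
  [30,34): 4 bp
  [34,46): 12 bp
  [46,67): 21 bp
  [67,80): 13 bp
  [80,84): 4 bp
  [84,98): 14 bp
  [98,109): 11 bp
  [109,120): 11 bp
  [120,127): 7 bp
  [127,139): 12 bp
  [139,146): 7 bp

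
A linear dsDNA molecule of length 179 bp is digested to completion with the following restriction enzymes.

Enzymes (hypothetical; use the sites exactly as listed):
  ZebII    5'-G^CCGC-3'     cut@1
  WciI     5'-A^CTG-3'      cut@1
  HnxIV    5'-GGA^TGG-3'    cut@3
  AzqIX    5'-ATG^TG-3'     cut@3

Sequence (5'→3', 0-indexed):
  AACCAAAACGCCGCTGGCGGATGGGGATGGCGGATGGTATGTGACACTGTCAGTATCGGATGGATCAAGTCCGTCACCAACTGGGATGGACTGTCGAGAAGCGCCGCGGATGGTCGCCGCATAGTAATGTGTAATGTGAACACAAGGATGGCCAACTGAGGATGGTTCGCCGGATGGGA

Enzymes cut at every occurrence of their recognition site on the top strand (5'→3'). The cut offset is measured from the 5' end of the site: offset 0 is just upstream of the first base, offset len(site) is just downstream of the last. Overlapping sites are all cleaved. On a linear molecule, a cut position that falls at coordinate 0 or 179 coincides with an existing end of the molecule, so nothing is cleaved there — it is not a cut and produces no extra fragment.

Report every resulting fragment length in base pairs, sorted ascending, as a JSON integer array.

[4,5,5,6,6,6,7,7,7,7,7,7,10,11,12,12,13,13,14,20]

Scan for sites:
  ZebII (GCCGC, off=1): starts [9, 102, 115] → cuts [10, 103, 116]
  WciI (ACTG, off=1): starts [45, 79, 89, 154] → cuts [46, 80, 90, 155]
  HnxIV (GGATGG, off=3): starts [18, 24, 31, 57, 83, 107, 145, 159, 171] → cuts [21, 27, 34, 60, 86, 110, 148, 162, 174]
  AzqIX (ATGTG, off=3): starts [38, 126, 133] → cuts [41, 129, 136]

All cut coordinates (distinct, sorted): [10, 21, 27, 34, 41, 46, 60, 80, 86, 90, 103, 110, 116, 129, 136, 148, 155, 162, 174]

Fragments:
  [0,10): 10 bp
  [10,21): 11 bp
  [21,27): 6 bp
  [27,34): 7 bp
  [34,41): 7 bp
  [41,46): 5 bp
  [46,60): 14 bp
  [60,80): 20 bp
  [80,86): 6 bp
  [86,90): 4 bp
  [90,103): 13 bp
  [103,110): 7 bp
  [110,116): 6 bp
  [116,129): 13 bp
  [129,136): 7 bp
  [136,148): 12 bp
  [148,155): 7 bp
  [155,162): 7 bp
  [162,174): 12 bp
  [174,179): 5 bp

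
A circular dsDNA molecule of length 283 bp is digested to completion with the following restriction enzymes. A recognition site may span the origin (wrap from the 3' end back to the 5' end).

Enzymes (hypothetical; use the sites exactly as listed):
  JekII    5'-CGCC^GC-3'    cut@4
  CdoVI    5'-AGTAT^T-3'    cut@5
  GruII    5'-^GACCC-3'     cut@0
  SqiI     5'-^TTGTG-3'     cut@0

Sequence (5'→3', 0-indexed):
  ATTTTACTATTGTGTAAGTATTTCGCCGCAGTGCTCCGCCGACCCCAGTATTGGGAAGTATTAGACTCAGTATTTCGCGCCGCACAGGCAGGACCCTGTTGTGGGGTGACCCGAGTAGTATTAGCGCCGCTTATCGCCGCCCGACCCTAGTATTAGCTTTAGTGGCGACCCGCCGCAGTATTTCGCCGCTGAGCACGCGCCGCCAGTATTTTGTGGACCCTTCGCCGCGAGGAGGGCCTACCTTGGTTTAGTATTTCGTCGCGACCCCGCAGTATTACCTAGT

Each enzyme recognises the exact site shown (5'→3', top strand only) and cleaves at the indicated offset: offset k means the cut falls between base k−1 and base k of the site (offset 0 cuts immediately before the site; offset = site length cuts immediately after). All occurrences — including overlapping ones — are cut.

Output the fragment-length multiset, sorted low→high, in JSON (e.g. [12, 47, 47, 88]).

Per-enzyme occurrences:
  JekII (CGCCGC, off=4): starts [23, 77, 124, 134, 170, 183, 197, 222] → cuts [27, 81, 128, 138, 174, 187, 201, 226]
  CdoVI (AGTATT, off=5): starts [16, 46, 56, 68, 116, 148, 176, 204, 249, 270, 280] → cuts [2, 21, 51, 61, 73, 121, 153, 181, 209, 254, 275]
  GruII (GACCC, off=0): starts [40, 91, 107, 142, 166, 215, 262] → cuts [40, 91, 107, 142, 166, 215, 262]
  SqiI (TTGTG, off=0): starts [9, 98, 210] → cuts [9, 98, 210]

All cut coordinates (distinct, sorted): [2, 9, 21, 27, 40, 51, 61, 73, 81, 91, 98, 107, 121, 128, 138, 142, 153, 166, 174, 181, 187, 201, 209, 210, 215, 226, 254, 262, 275]

Fragment lengths:
  2→9: 7 bp
  9→21: 12 bp
  21→27: 6 bp
  27→40: 13 bp
  40→51: 11 bp
  51→61: 10 bp
  61→73: 12 bp
  73→81: 8 bp
  81→91: 10 bp
  91→98: 7 bp
  98→107: 9 bp
  107→121: 14 bp
  121→128: 7 bp
  128→138: 10 bp
  138→142: 4 bp
  142→153: 11 bp
  153→166: 13 bp
  166→174: 8 bp
  174→181: 7 bp
  181→187: 6 bp
  187→201: 14 bp
  201→209: 8 bp
  209→210: 1 bp
  210→215: 5 bp
  215→226: 11 bp
  226→254: 28 bp
  254→262: 8 bp
  262→275: 13 bp
  275→2 (wrap): 283-275+2 = 10 bp

[1,4,5,6,6,7,7,7,7,8,8,8,8,9,10,10,10,10,11,11,11,12,12,13,13,13,14,14,28]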